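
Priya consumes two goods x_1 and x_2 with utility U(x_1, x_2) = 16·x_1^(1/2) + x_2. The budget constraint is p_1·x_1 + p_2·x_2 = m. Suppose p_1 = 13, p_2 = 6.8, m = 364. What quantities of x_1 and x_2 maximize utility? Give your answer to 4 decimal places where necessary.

x_1* = 17.511, x_2* = 20.0525

MU_x_1 = 8/√x_1, MU_x_2 = 1. Tangency: 8/√x_1 = p_1/p_2.
Solve: √x_1 = 8·p_2/p_1, so x_1*(p_1,p_2) = (8·p_2/p_1)², and x_2* = (m − p_1·x_1*)/p_2.
Plugging in: x_1* = (8·6.8/13)² = 17.511, x_2* = 20.0525.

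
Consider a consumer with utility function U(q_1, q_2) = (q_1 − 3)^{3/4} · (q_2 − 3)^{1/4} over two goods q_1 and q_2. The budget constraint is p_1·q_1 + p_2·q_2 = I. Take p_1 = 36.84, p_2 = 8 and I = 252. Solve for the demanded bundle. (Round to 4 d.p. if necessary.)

This is Cobb-Douglas in (q_1−3, q_2−3): tangency gives 0.75·p_2·(q_2−3) = 0.25·p_1·(q_1−3).
After buying the subsistence bundle (3, 3), a share 0.75 of the remaining income goes to q_1: q_1* = 3 + 0.75·(I − 3p_1 − 3p_2)/p_1.
Discretionary income = 252 − 3·36.84 − 3·8 = 117.48; q_1* = 3 + 0.75·117.48/36.84 = 5.3917; q_2* = 3 + 0.25·117.48/8 = 6.6712.

q_1* = 5.3917, q_2* = 6.6712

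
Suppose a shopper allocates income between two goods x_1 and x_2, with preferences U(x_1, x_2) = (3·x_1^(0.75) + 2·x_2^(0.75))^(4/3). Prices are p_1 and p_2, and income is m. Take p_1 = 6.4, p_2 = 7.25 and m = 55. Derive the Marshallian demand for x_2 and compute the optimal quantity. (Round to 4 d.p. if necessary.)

MRS = MU_x_1/MU_x_2 = (3/2)·(x_2/x_1)^(0.25). Set equal to p_1/p_2.
Hence x_2/x_1 = ((2/3)·p_1/p_2)^(1/(0.25)), i.e. raised to the 4 power.
With the ratio pinned down, the budget gives x_1* = m/(p_1 + p_2·(x_2/x_1)) and x_2* = (x_2/x_1)·x_1*.
Numerically x_2/x_1 = 0.119951, so x_1* = 55/(6.4 + 7.25·0.119951) = 7.5657 and x_2* = 0.119951·7.5657 = 0.9075.

x_2* = 0.9075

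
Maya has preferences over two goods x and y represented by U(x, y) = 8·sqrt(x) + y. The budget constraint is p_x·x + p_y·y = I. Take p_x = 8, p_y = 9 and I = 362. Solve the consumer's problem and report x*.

Solve: √x = 4·p_y/p_x, so x*(p_x,p_y) = (4·p_y/p_x)², and y* = (I − p_x·x*)/p_y.
Plugging in: x* = (4·9/8)² = 20.25.

x* = 20.25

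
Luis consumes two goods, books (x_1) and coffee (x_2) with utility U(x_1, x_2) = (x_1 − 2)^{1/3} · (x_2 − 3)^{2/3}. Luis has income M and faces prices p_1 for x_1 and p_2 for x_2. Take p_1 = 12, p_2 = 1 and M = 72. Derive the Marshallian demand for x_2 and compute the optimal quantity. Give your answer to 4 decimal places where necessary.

This is Cobb-Douglas in (x_1−2, x_2−3): tangency gives 1/3·p_2·(x_2−3) = 2/3·p_1·(x_1−2).
Substituting into the budget: x_1* = 2 + 1/3·(M − 2·p_1 − 3·p_2)/p_1, and x_2* = 3 + 2/3·(…)/p_2.
Discretionary income = 72 − 2·12 − 3·1 = 45; x_2* = 3 + 2/3·45/1 = 33.

x_2* = 33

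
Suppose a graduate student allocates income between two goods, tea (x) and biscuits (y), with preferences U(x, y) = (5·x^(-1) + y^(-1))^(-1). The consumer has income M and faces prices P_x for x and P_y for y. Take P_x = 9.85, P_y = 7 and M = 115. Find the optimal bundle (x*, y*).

From the CES first-order condition, 5·(y/x)^(2) = P_x/P_y.
Solve for the ratio: y/x = [(1/5)·P_x/P_y]^(0.5).
With the ratio pinned down, the budget gives x* = M/(P_x + P_y·(y/x)) and y* = (y/x)·x*.
Numerically y/x = 0.530498, so x* = 115/(9.85 + 7·0.530498) = 8.4786 and y* = 0.530498·8.4786 = 4.4979.

x* = 8.4786, y* = 4.4979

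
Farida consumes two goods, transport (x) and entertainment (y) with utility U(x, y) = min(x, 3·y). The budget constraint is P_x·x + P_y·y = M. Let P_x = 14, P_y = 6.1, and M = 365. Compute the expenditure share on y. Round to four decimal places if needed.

Here 3·14 + 6.1 = 48.1, giving x* = 22.7651 and y* = 7.5884.
Expenditure on y: 6.1·7.5884 = 46.289; share = 0.1268.

share on y = 0.1268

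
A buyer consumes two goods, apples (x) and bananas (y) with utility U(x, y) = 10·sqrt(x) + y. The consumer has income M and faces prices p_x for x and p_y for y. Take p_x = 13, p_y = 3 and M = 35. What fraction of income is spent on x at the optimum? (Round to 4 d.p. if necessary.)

share on x = 0.4945

MU_x = 5/√x, MU_y = 1. Tangency: 5/√x = p_x/p_y.
Solve: √x = 5·p_y/p_x, so x*(p_x,p_y) = (5·p_y/p_x)², and y* = (M − p_x·x*)/p_y.
Plugging in: x* = (5·3/13)² = 1.3314, y* = 5.8974.
Expenditure on x: 13·1.3314 = 17.3077; share = 0.4945.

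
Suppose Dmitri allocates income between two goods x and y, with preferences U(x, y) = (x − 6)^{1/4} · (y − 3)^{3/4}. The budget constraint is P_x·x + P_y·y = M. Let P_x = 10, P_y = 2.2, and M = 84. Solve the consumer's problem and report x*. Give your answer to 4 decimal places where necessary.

x* = 6.435

Let x' = x−6, y' = y−3. MRS = (1/3)·y'/x' = P_x/P_y.
Substituting into the budget: x* = 6 + 0.25·(M − 6·P_x − 3·P_y)/P_x, and y* = 3 + 0.75·(…)/P_y.
Discretionary income = 84 − 6·10 − 3·2.2 = 17.4; x* = 6 + 0.25·17.4/10 = 6.435.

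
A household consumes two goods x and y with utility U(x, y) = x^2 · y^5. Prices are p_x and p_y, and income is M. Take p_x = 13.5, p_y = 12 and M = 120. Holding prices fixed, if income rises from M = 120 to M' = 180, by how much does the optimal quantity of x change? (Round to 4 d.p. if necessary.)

The MRS is (2/5)·y/x. Set MRS = p_x/p_y.
Rearranging, p_y·y = (5/2)·p_x·x. Substituting into the budget gives p_x·x·(1 + (5/2)) = M.
Demand: x*(p_x,p_y,M) = 2/7·M/p_x and y* = 5/7·M/p_y.
At p_x=13.5, p_y=12, M=120: x* = 2/7·120/13.5 = 2.5397.
At M' = 180: x* = 3.8095. Change: 3.8095 − 2.5397 = 1.2698.

Δx* = 1.2698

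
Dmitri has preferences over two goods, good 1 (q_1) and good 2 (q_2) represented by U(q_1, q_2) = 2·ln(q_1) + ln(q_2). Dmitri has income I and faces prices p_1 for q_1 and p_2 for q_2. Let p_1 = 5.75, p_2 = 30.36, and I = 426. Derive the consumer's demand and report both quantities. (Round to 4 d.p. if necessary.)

The MRS is 2·q_2/q_1. Set MRS = p_1/p_2.
So 2·p_2·q_2 = p_1·q_1; combined with the budget, a share 2/3 of income goes to q_1.
Demand: q_1*(p_1,p_2,I) = 2/3·I/p_1 and q_2* = 1/3·I/p_2.
At p_1=5.75, p_2=30.36, I=426: q_1* = 2/3·426/5.75 = 49.3913, q_2* = 4.6772.

q_1* = 49.3913, q_2* = 4.6772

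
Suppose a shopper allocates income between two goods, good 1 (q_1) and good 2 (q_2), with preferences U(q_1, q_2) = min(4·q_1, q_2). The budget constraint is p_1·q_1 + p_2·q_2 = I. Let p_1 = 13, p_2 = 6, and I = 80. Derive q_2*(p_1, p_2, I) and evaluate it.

q_2* = 8.6486

Leontief preferences: the optimum is at the kink where q_1/1 = q_2/4, i.e. q_2 = 4·q_1.
Budget: p_1·q_1 + p_2·4·q_1 = I, so (p_1 + 4·p_2)·q_1 = I.
Demand: q_1*(p_1,p_2,I) = I/(p_1 + 4·p_2), q_2* = 4·I/(p_1 + 4·p_2).
Here 13 + 4·6 = 37, giving q_2* = 8.6486.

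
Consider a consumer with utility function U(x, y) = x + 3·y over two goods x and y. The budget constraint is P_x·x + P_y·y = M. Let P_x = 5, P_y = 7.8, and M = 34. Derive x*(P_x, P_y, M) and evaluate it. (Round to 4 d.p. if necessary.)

Perfect substitutes: compare marginal utility per dollar. 1/P_x vs 3/P_y → 0.2 vs 0.3846.
y gives more utility per dollar, so spend all income on y: y* = M/P_y, x* = 0.
Numerically: x* = 0, y* = 4.359.

x* = 0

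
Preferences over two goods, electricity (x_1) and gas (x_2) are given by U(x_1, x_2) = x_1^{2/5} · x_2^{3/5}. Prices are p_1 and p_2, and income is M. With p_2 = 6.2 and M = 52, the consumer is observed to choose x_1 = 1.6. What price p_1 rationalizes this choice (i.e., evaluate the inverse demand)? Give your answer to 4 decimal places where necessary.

Tangency: MRS = (2/3)·x_2/x_1 = p_1/p_2.
Rearranging, p_2·x_2 = (3/2)·p_1·x_1. Substituting into the budget gives p_1·x_1·(1 + (3/2)) = M.
Demand: x_1*(p_1,p_2,M) = 0.4·M/p_1 and x_2* = 0.6·M/p_2.
Set x_1* = 1.6 in the demand function and solve for p_1: p_1 = 13.

p_1 = 13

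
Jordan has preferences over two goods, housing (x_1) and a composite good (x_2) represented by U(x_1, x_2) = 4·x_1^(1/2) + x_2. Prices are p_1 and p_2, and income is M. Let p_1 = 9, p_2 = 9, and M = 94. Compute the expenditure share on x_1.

share on x_1 = 0.383

Utility is quasi-linear in x_2; the FOC for x_1 is 2/√x_1 = p_1/p_2.
Thus x_1* = (2·p_2/p_1)² — independent of M — with the rest of income spent on x_2.
Plugging in: x_1* = (2·9/9)² = 4, x_2* = 6.4444.
Expenditure on x_1: 9·4 = 36; share = 0.383.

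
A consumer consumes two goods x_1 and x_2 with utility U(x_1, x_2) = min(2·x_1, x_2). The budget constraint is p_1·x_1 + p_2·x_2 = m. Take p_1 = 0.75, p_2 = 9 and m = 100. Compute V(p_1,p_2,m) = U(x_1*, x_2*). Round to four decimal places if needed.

V = 10.6667

Demand: x_1*(p_1,p_2,m) = m/(p_1 + 2·p_2), x_2* = 2·m/(p_1 + 2·p_2).
Here 0.75 + 2·9 = 18.75, giving x_1* = 5.3333 and x_2* = 10.6667.
Utility at the optimum: U(5.3333, 10.6667) = 10.6667.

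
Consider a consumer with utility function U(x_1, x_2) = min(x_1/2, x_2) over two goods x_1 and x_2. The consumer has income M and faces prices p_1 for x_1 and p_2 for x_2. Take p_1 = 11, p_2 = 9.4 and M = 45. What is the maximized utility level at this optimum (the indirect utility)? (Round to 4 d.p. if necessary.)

V = 1.4331

Leontief preferences: the optimum is at the kink where x_1/2 = x_2/1, i.e. x_2 = (1/2)·x_1.
Budget: p_1·x_1 + p_2·(1/2)·x_1 = M, so (2·p_1 + p_2)·x_1 = 2·M.
Demand: x_1*(p_1,p_2,M) = 2·M/(2·p_1 + p_2), x_2* = M/(2·p_1 + p_2).
Here 2·11 + 9.4 = 31.4, giving x_1* = 2.8662 and x_2* = 1.4331.
Utility at the optimum: U(2.8662, 1.4331) = 1.4331.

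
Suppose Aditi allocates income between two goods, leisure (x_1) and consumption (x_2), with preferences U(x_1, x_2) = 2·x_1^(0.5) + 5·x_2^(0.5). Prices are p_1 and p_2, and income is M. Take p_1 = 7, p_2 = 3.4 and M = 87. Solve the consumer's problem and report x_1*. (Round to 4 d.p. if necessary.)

x_1* = 0.8962

MU_x_1 ∝ 2·x_1^(-0.5), MU_x_2 ∝ 5·x_2^(-0.5), so MRS = (2/5)·(x_2/x_1)^(0.5) = p_1/p_2.
Hence x_2/x_1 = ((5/2)·p_1/p_2)^(1/(0.5)), i.e. raised to the 2 power.
Substitute x_2 = (x_2/x_1)·x_1 into the budget: x_1* = M/(p_1 + p_2·(x_2/x_1)).
Numerically x_2/x_1 = 26.492215, so x_1* = 87/(7 + 3.4·26.492215) = 0.8962.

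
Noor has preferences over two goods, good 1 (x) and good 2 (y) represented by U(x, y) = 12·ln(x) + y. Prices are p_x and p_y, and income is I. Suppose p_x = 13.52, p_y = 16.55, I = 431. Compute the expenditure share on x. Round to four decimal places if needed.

MU_x = 12/x, MU_y = 1. Tangency: 12/x = p_x/p_y.
So x*(p_x,p_y) = 12·p_y/p_x, independent of income; and y* = (I − 12·p_y)/p_y.
At the given prices: x* = 12·16.55/13.52 = 14.6893, and y* = 14.0423.
Expenditure on x: 13.52·14.6893 = 198.6; share = 0.4608.

share on x = 0.4608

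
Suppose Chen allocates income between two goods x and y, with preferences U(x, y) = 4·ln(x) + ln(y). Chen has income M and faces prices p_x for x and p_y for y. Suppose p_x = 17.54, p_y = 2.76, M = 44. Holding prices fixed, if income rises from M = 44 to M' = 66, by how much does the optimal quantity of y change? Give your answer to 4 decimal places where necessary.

Tangency: MRS = 4·y/x = p_x/p_y.
So 4·p_y·y = p_x·x; combined with the budget, a share 0.8 of income goes to x.
Demand: x*(p_x,p_y,M) = 0.8·M/p_x and y* = 0.2·M/p_y.
At p_x=17.54, p_y=2.76, M=44: y* = 0.2·44/2.76 = 3.1884.
At M' = 66: y* = 4.7826. Change: 4.7826 − 3.1884 = 1.5942.

Δy* = 1.5942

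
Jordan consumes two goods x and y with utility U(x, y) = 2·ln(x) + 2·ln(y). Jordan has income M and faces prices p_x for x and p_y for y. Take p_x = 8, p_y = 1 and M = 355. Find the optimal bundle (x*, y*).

x* = 22.1875, y* = 177.5

The MRS is y/x. Set MRS = p_x/p_y.
So 2·p_y·y = 2·p_x·x; combined with the budget, a share 0.5 of income goes to x.
Demand: x*(p_x,p_y,M) = 0.5·M/p_x and y* = 0.5·M/p_y.
At p_x=8, p_y=1, M=355: x* = 0.5·355/8 = 22.1875, y* = 177.5.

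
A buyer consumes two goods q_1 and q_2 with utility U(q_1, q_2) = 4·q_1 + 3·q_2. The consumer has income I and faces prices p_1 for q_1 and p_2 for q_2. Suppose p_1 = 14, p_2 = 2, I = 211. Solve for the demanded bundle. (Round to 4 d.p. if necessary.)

Perfect substitutes: compare marginal utility per dollar. 4/p_1 vs 3/p_2 → 0.2857 vs 1.5.
q_2 gives more utility per dollar, so spend all income on q_2: q_2* = I/p_2, q_1* = 0.
Numerically: q_1* = 0, q_2* = 105.5.

q_1* = 0, q_2* = 105.5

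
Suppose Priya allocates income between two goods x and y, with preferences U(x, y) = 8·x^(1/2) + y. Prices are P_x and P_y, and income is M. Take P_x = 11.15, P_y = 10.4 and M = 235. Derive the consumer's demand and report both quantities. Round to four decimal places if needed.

x* = 13.9199, y* = 7.6724

Solve: √x = 4·P_y/P_x, so x*(P_x,P_y) = (4·P_y/P_x)², and y* = (M − P_x·x*)/P_y.
Plugging in: x* = (4·10.4/11.15)² = 13.9199, y* = 7.6724.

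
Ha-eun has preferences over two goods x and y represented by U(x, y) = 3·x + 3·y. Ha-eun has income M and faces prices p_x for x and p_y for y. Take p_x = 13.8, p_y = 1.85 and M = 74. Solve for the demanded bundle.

x* = 0, y* = 40

y gives more utility per dollar, so spend all income on y: y* = M/p_y, x* = 0.
Numerically: x* = 0, y* = 40.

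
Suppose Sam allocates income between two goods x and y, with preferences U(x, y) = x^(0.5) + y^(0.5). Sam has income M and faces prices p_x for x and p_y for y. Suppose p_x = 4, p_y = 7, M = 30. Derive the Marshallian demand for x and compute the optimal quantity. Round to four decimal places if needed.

MU_x ∝ x^(-0.5), MU_y ∝ y^(-0.5), so MRS = (y/x)^(0.5) = p_x/p_y.
Solve for the ratio: y/x = [p_x/p_y]^(2).
Substitute y = (y/x)·x into the budget: x* = M/(p_x + p_y·(y/x)).
Numerically y/x = 0.326531, so x* = 30/(4 + 7·0.326531) = 4.7727.

x* = 4.7727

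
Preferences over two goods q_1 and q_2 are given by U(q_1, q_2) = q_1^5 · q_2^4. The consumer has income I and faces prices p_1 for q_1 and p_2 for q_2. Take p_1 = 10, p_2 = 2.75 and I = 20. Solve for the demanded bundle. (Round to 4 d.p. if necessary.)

MU_q_1/MU_q_2 = (5·q_2)/(4·q_1); tangency sets this equal to p_1/p_2.
So 5·p_2·q_2 = 4·p_1·q_1; combined with the budget, a share 5/9 of income goes to q_1.
Demand: q_1*(p_1,p_2,I) = 5/9·I/p_1 and q_2* = 4/9·I/p_2.
At p_1=10, p_2=2.75, I=20: q_1* = 5/9·20/10 = 1.1111, q_2* = 3.2323.

q_1* = 1.1111, q_2* = 3.2323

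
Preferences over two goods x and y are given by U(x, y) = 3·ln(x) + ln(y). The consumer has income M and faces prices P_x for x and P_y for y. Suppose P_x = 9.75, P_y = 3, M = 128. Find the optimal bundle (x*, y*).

The MRS is 3·y/x. Set MRS = P_x/P_y.
Rearranging, P_y·y = (1/3)·P_x·x. Substituting into the budget gives P_x·x·(1 + (1/3)) = M.
Demand: x*(P_x,P_y,M) = 0.75·M/P_x and y* = 0.25·M/P_y.
At P_x=9.75, P_y=3, M=128: x* = 0.75·128/9.75 = 9.8462, y* = 10.6667.

x* = 9.8462, y* = 10.6667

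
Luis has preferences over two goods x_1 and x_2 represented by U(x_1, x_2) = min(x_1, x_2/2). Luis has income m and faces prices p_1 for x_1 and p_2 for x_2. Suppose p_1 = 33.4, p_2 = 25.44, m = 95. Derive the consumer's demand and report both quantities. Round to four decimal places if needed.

With perfect complements, no substitution: consume in ratio x_1:x_2 = 1:2.
Budget: p_1·x_1 + p_2·2·x_1 = m, so (p_1 + 2·p_2)·x_1 = m.
Demand: x_1*(p_1,p_2,m) = m/(p_1 + 2·p_2), x_2* = 2·m/(p_1 + 2·p_2).
Here 33.4 + 2·25.44 = 84.28, giving x_1* = 1.1272 and x_2* = 2.2544.

x_1* = 1.1272, x_2* = 2.2544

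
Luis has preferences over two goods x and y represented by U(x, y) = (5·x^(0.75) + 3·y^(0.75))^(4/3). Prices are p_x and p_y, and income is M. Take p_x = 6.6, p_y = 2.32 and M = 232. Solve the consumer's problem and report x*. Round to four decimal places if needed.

x* = 8.8236

Numerically y/x = 8.488458, so x* = 232/(6.6 + 2.32·8.488458) = 8.8236.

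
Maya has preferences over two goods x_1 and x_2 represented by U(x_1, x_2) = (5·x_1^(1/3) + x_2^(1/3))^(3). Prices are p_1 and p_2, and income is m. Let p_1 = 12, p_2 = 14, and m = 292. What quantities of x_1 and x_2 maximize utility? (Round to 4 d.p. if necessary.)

x_1* = 22.4724, x_2* = 1.5951

MRS = MU_x_1/MU_x_2 = 5·(x_2/x_1)^(2/3). Set equal to p_1/p_2.
Hence x_2/x_1 = ((1/5)·p_1/p_2)^(1/(2/3)), i.e. raised to the 1.5 power.
Substitute x_2 = (x_2/x_1)·x_1 into the budget: x_1* = m/(p_1 + p_2·(x_2/x_1)).
Numerically x_2/x_1 = 0.070978, so x_1* = 292/(12 + 14·0.070978) = 22.4724 and x_2* = 0.070978·22.4724 = 1.5951.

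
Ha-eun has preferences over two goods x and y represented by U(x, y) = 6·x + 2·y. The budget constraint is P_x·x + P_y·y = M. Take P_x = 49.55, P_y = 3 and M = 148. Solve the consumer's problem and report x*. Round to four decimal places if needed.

x* = 0

Perfect substitutes: compare marginal utility per dollar. 6/P_x vs 2/P_y → 0.1211 vs 0.6667.
y gives more utility per dollar, so spend all income on y: y* = M/P_y, x* = 0.
Numerically: x* = 0, y* = 49.3333.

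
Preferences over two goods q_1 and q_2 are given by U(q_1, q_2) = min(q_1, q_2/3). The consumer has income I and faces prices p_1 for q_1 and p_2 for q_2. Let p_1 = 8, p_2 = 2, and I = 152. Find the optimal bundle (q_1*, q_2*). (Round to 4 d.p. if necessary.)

Demand: q_1*(p_1,p_2,I) = I/(p_1 + 3·p_2), q_2* = 3·I/(p_1 + 3·p_2).
Here 8 + 3·2 = 14, giving q_1* = 10.8571 and q_2* = 32.5714.

q_1* = 10.8571, q_2* = 32.5714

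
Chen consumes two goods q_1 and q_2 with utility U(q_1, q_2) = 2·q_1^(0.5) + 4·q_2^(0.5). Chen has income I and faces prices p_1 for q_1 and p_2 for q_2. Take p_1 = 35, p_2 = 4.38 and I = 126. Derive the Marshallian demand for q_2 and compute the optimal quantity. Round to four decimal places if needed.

q_2* = 27.8944

From the CES first-order condition, (1/2)·(q_2/q_1)^(0.5) = p_1/p_2.
Solve for the ratio: q_2/q_1 = [2·p_1/p_2]^(2).
With the ratio pinned down, the budget gives q_1* = I/(p_1 + p_2·(q_2/q_1)) and q_2* = (q_2/q_1)·q_1*.
Numerically q_2/q_1 = 255.415859, so q_1* = 126/(35 + 4.38·255.415859) = 0.1092 and q_2* = 255.415859·0.1092 = 27.8944.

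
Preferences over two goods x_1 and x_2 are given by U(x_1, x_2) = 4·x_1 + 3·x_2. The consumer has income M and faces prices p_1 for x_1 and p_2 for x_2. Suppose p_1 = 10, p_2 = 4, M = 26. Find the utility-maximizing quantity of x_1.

Linear utility — the consumer picks whichever good has higher MU/price: 4/10 = 0.4 vs 3/4 = 0.75.
x_2 gives more utility per dollar, so spend all income on x_2: x_2* = M/p_2, x_1* = 0.
Numerically: x_1* = 0, x_2* = 6.5.

x_1* = 0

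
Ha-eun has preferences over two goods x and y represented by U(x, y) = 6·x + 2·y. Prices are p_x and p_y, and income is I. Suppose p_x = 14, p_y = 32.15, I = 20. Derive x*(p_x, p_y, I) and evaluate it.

Linear utility — the consumer picks whichever good has higher MU/price: 6/14 = 0.4286 vs 2/32.15 = 0.0622.
x gives more utility per dollar, so spend all income on x: x* = I/p_x, y* = 0.
Numerically: x* = 1.4286, y* = 0.

x* = 1.4286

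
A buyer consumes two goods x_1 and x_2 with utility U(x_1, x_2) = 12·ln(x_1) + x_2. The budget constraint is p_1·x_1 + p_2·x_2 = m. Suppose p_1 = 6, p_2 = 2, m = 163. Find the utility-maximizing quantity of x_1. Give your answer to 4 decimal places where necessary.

x_1* = 4

Set MRS = p_1/p_2: (12/x_1)/1 = p_1/p_2.
So x_1*(p_1,p_2) = 12·p_2/p_1, independent of income; and x_2* = (m − 12·p_2)/p_2.
At the given prices: x_1* = 12·2/6 = 4.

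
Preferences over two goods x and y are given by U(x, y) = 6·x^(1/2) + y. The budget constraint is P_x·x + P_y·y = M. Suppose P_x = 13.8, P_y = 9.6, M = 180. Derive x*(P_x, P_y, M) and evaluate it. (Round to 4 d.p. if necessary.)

x* = 4.3554

Set MRS = P_x/P_y: 3·x^(−1/2) = P_x/P_y.
Thus x* = (3·P_y/P_x)² — independent of M — with the rest of income spent on y.
Plugging in: x* = (3·9.6/13.8)² = 4.3554.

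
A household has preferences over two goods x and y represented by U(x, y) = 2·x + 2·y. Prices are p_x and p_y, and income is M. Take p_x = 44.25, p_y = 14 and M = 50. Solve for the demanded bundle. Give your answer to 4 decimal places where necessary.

x* = 0, y* = 3.5714

Perfect substitutes: compare marginal utility per dollar. 2/p_x vs 2/p_y → 0.0452 vs 0.1429.
y gives more utility per dollar, so spend all income on y: y* = M/p_y, x* = 0.
Numerically: x* = 0, y* = 3.5714.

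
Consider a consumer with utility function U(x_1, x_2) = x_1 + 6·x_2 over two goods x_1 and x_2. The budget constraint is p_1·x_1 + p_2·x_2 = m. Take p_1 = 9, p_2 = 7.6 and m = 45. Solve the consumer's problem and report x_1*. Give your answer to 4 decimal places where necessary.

Linear utility — the consumer picks whichever good has higher MU/price: 1/9 = 0.1111 vs 6/7.6 = 0.7895.
x_2 gives more utility per dollar, so spend all income on x_2: x_2* = m/p_2, x_1* = 0.
Numerically: x_1* = 0, x_2* = 5.9211.

x_1* = 0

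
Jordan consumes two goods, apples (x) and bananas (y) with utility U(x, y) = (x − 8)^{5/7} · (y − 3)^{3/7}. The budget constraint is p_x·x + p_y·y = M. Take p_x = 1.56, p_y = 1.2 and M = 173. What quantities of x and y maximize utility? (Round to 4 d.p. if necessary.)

x* = 70.8686, y* = 52.0375

MRS = (5/3)·(y−3)/(x−8). Tangency with p_x/p_y gives y−3 = (3/5)·(p_x/p_y)·(x−8).
After buying the subsistence bundle (8, 3), a share 0.625 of the remaining income goes to x: x* = 8 + 0.625·(M − 8p_x − 3p_y)/p_x.
Discretionary income = 173 − 8·1.56 − 3·1.2 = 156.92; x* = 8 + 0.625·156.92/1.56 = 70.8686; y* = 3 + 0.375·156.92/1.2 = 52.0375.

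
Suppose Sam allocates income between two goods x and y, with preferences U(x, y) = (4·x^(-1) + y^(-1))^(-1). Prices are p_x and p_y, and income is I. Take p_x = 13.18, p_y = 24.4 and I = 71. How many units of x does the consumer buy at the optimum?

x* = 3.2059

From the CES first-order condition, 4·(y/x)^(2) = p_x/p_y.
Solve for the ratio: y/x = [(1/4)·p_x/p_y]^(0.5).
Substitute y = (y/x)·x into the budget: x* = I/(p_x + p_y·(y/x)).
Numerically y/x = 0.367479, so x* = 71/(13.18 + 24.4·0.367479) = 3.2059.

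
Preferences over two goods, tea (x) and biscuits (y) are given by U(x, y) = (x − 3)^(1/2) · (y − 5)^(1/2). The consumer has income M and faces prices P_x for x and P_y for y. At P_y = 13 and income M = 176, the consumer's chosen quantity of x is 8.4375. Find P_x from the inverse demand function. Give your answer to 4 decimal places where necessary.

P_x = 8

Let x' = x−3, y' = y−5. MRS = y'/x' = P_x/P_y.
Substituting into the budget: x* = 3 + 0.5·(M − 3·P_x − 5·P_y)/P_x, and y* = 5 + 0.5·(…)/P_y.
Set x* = 8.4375 in the demand function and solve for P_x: P_x = 8.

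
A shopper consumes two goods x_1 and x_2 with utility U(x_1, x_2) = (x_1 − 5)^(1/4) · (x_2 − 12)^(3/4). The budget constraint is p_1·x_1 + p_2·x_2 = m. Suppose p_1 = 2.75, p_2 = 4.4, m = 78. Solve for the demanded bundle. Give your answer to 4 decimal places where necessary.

MRS = (1/3)·(x_2−12)/(x_1−5). Tangency with p_1/p_2 gives x_2−12 = 3·(p_1/p_2)·(x_1−5).
Substituting into the budget: x_1* = 5 + 0.25·(m − 5·p_1 − 12·p_2)/p_1, and x_2* = 12 + 0.75·(…)/p_2.
Discretionary income = 78 − 5·2.75 − 12·4.4 = 11.45; x_1* = 5 + 0.25·11.45/2.75 = 6.0409; x_2* = 12 + 0.75·11.45/4.4 = 13.9517.

x_1* = 6.0409, x_2* = 13.9517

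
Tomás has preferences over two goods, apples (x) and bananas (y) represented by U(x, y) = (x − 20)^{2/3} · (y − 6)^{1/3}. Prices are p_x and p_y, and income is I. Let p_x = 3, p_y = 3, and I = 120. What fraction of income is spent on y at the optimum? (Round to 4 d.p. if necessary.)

share on y = 0.2667

Let x' = x−20, y' = y−6. MRS = 2·y'/x' = p_x/p_y.
After buying the subsistence bundle (20, 6), a share 2/3 of the remaining income goes to x: x* = 20 + 2/3·(I − 20p_x − 6p_y)/p_x.
Discretionary income = 120 − 20·3 − 6·3 = 42; x* = 20 + 2/3·42/3 = 29.3333; y* = 6 + 1/3·42/3 = 10.6667.
Expenditure on y: 3·10.6667 = 32; share = 0.2667.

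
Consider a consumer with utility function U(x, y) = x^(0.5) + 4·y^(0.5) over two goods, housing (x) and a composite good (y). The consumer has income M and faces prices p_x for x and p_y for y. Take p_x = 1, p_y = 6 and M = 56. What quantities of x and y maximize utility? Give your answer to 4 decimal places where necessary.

x* = 15.2727, y* = 6.7879

MRS = MU_x/MU_y = (1/4)·(y/x)^(0.5). Set equal to p_x/p_y.
Solve for the ratio: y/x = [4·p_x/p_y]^(2).
With the ratio pinned down, the budget gives x* = M/(p_x + p_y·(y/x)) and y* = (y/x)·x*.
Numerically y/x = 0.444444, so x* = 56/(1 + 6·0.444444) = 15.2727 and y* = 0.444444·15.2727 = 6.7879.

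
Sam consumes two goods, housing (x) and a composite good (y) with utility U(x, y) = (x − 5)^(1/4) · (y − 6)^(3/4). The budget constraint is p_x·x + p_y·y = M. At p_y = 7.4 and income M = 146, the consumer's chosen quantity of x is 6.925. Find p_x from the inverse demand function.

p_x = 8

MRS = (1/3)·(y−6)/(x−5). Tangency with p_x/p_y gives y−6 = 3·(p_x/p_y)·(x−5).
After buying the subsistence bundle (5, 6), a share 0.25 of the remaining income goes to x: x* = 5 + 0.25·(M − 5p_x − 6p_y)/p_x.
Set x* = 6.925 in the demand function and solve for p_x: p_x = 8.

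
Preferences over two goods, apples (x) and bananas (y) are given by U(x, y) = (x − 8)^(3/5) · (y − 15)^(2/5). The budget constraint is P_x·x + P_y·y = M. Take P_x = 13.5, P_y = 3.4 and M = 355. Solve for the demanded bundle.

x* = 16.7111, y* = 38.0588

Let x' = x−8, y' = y−15. MRS = (3/2)·y'/x' = P_x/P_y.
Substituting into the budget: x* = 8 + 0.6·(M − 8·P_x − 15·P_y)/P_x, and y* = 15 + 0.4·(…)/P_y.
Discretionary income = 355 − 8·13.5 − 15·3.4 = 196; x* = 8 + 0.6·196/13.5 = 16.7111; y* = 15 + 0.4·196/3.4 = 38.0588.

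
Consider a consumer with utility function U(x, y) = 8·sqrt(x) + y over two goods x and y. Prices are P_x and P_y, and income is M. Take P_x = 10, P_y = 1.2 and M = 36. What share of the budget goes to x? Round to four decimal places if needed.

Utility is quasi-linear in y; the FOC for x is 4/√x = P_x/P_y.
Solve: √x = 4·P_y/P_x, so x*(P_x,P_y) = (4·P_y/P_x)², and y* = (M − P_x·x*)/P_y.
Plugging in: x* = (4·1.2/10)² = 0.2304, y* = 28.08.
Expenditure on x: 10·0.2304 = 2.304; share = 0.064.

share on x = 0.064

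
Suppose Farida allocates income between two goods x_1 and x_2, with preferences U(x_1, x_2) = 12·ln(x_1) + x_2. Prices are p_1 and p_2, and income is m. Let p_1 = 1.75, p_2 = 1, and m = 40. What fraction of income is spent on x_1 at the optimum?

MU_x_1 = 12/x_1, MU_x_2 = 1. Tangency: 12/x_1 = p_1/p_2.
So x_1*(p_1,p_2) = 12·p_2/p_1, independent of income; and x_2* = (m − 12·p_2)/p_2.
At the given prices: x_1* = 12·1/1.75 = 6.8571, and x_2* = 28.
Expenditure on x_1: 1.75·6.8571 = 12; share = 0.3.

share on x_1 = 0.3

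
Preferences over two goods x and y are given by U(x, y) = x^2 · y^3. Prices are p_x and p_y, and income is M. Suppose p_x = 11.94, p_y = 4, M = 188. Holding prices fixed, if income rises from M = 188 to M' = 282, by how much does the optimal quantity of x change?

The MRS is (2/3)·y/x. Set MRS = p_x/p_y.
Rearranging, p_y·y = (3/2)·p_x·x. Substituting into the budget gives p_x·x·(1 + (3/2)) = M.
Demand: x*(p_x,p_y,M) = 0.4·M/p_x and y* = 0.6·M/p_y.
At p_x=11.94, p_y=4, M=188: x* = 0.4·188/11.94 = 6.2982.
At M' = 282: x* = 9.4472. Change: 9.4472 − 6.2982 = 3.1491.

Δx* = 3.1491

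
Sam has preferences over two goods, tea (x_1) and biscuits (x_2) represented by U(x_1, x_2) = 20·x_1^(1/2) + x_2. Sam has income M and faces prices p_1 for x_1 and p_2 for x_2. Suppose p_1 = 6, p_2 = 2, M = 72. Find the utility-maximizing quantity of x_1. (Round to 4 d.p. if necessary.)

Thus x_1* = (10·p_2/p_1)² — independent of M — with the rest of income spent on x_2.
Plugging in: x_1* = (10·2/6)² = 11.1111.

x_1* = 11.1111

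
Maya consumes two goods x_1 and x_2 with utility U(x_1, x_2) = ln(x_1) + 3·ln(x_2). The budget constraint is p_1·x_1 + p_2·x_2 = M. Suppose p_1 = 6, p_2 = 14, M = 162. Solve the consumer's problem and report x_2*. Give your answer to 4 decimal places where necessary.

x_2* = 8.6786

Demand: x_1*(p_1,p_2,M) = 0.25·M/p_1 and x_2* = 0.75·M/p_2.
At p_1=6, p_2=14, M=162: x_2* = 0.75·162/14 = 8.6786.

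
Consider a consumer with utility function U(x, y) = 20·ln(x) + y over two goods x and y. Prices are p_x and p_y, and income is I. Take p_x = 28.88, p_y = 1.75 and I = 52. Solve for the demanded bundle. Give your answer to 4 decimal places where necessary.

x* = 1.2119, y* = 9.7143

MU_x = 20/x, MU_y = 1. Tangency: 20/x = p_x/p_y.
So x*(p_x,p_y) = 20·p_y/p_x, independent of income; and y* = (I − 20·p_y)/p_y.
At the given prices: x* = 20·1.75/28.88 = 1.2119, and y* = 9.7143.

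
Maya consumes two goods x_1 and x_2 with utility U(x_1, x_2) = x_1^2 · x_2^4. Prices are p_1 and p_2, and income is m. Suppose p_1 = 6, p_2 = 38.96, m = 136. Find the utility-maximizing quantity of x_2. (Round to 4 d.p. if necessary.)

Tangency: MRS = (1/2)·x_2/x_1 = p_1/p_2.
Rearranging, p_2·x_2 = 2·p_1·x_1. Substituting into the budget gives p_1·x_1·(1 + 2) = m.
Demand: x_1*(p_1,p_2,m) = 1/3·m/p_1 and x_2* = 2/3·m/p_2.
At p_1=6, p_2=38.96, m=136: x_2* = 2/3·136/38.96 = 2.3272.

x_2* = 2.3272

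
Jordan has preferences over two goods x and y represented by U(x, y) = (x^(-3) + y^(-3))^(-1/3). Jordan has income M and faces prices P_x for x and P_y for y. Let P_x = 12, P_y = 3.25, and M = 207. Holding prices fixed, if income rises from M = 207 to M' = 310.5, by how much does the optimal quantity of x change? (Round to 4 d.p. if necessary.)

Δx* = 6.2708

From the CES first-order condition, (y/x)^(4) = P_x/P_y.
Solve for the ratio: y/x = [P_x/P_y]^(0.25).
With the ratio pinned down, the budget gives x* = M/(P_x + P_y·(y/x)) and y* = (y/x)·x*.
Numerically y/x = 1.386195, so x* = 207/(12 + 3.25·1.386195) = 12.5416.
At M' = 310.5: x* = 18.8123. Change: 18.8123 − 12.5416 = 6.2708.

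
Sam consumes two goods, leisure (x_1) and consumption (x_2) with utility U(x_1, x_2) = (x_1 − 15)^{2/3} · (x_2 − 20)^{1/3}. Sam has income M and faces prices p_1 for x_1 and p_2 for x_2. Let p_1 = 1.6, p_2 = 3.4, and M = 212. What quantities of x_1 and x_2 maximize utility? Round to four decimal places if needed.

x_1* = 65, x_2* = 31.7647

This is Cobb-Douglas in (x_1−15, x_2−20): tangency gives 2/3·p_2·(x_2−20) = 1/3·p_1·(x_1−15).
After buying the subsistence bundle (15, 20), a share 2/3 of the remaining income goes to x_1: x_1* = 15 + 2/3·(M − 15p_1 − 20p_2)/p_1.
Discretionary income = 212 − 15·1.6 − 20·3.4 = 120; x_1* = 15 + 2/3·120/1.6 = 65; x_2* = 20 + 1/3·120/3.4 = 31.7647.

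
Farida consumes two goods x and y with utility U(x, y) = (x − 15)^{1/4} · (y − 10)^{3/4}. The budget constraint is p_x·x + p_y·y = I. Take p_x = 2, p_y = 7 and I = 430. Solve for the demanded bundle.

MRS = (1/3)·(y−10)/(x−15). Tangency with p_x/p_y gives y−10 = 3·(p_x/p_y)·(x−15).
Substituting into the budget: x* = 15 + 0.25·(I − 15·p_x − 10·p_y)/p_x, and y* = 10 + 0.75·(…)/p_y.
Discretionary income = 430 − 15·2 − 10·7 = 330; x* = 15 + 0.25·330/2 = 56.25; y* = 10 + 0.75·330/7 = 45.3571.

x* = 56.25, y* = 45.3571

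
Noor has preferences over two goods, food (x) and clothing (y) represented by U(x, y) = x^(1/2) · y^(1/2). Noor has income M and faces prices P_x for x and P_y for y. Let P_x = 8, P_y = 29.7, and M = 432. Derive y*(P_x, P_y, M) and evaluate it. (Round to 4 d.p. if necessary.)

Tangency: MRS = y/x = P_x/P_y.
Rearranging, P_y·y = P_x·x. Substituting into the budget gives P_x·x·(1 + 1) = M.
Demand: x*(P_x,P_y,M) = 0.5·M/P_x and y* = 0.5·M/P_y.
At P_x=8, P_y=29.7, M=432: y* = 0.5·432/29.7 = 7.2727.

y* = 7.2727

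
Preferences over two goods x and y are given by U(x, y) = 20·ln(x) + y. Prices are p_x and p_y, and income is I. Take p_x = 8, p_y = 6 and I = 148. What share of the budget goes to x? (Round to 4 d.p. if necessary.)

MU_x = 20/x, MU_y = 1. Tangency: 20/x = p_x/p_y.
So x*(p_x,p_y) = 20·p_y/p_x, independent of income; and y* = (I − 20·p_y)/p_y.
At the given prices: x* = 20·6/8 = 15, and y* = 4.6667.
Expenditure on x: 8·15 = 120; share = 0.8108.

share on x = 0.8108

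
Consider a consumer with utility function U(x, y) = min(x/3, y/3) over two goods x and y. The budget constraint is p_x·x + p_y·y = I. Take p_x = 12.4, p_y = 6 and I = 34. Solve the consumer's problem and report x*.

x* = 1.8478

Leontief preferences: the optimum is at the kink where x/3 = y/3, i.e. y = x.
Budget: p_x·x + p_y·x = I, so (3·p_x + 3·p_y)·x = 3·I.
Demand: x*(p_x,p_y,I) = 3·I/(3·p_x + 3·p_y), y* = 3·I/(3·p_x + 3·p_y).
Here 3·12.4 + 3·6 = 55.2, giving x* = 1.8478.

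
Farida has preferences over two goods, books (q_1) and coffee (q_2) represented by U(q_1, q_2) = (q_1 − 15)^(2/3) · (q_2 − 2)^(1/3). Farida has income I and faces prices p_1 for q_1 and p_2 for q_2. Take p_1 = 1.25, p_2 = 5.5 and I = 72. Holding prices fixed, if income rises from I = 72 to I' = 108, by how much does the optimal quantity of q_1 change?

Δq_1* = 19.2

Discretionary income = 72 − 15·1.25 − 2·5.5 = 42.25; q_1* = 15 + 2/3·42.25/1.25 = 37.5333.
At I' = 108: q_1* = 56.7333. Change: 56.7333 − 37.5333 = 19.2.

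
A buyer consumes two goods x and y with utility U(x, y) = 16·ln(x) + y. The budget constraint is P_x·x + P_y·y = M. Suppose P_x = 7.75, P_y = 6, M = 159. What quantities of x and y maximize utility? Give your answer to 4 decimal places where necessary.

Set MRS = P_x/P_y: (16/x)/1 = P_x/P_y.
So x*(P_x,P_y) = 16·P_y/P_x, independent of income; and y* = (M − 16·P_y)/P_y.
At the given prices: x* = 16·6/7.75 = 12.3871, and y* = 10.5.

x* = 12.3871, y* = 10.5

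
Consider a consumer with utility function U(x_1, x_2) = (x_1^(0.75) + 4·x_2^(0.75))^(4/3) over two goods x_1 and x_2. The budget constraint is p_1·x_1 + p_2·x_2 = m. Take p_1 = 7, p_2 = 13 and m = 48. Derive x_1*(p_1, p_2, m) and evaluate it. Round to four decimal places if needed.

Numerically x_2/x_1 = 21.520815, so x_1* = 48/(7 + 13·21.520815) = 0.1674.

x_1* = 0.1674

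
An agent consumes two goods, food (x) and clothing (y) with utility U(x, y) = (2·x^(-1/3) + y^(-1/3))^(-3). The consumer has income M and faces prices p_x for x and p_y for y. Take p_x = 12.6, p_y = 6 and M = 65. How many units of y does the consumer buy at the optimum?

MU_x ∝ 2·x^(-4/3), MU_y ∝ y^(-4/3), so MRS = 2·(y/x)^(4/3) = p_x/p_y.
Solve for the ratio: y/x = [(1/2)·p_x/p_y]^(0.75).
With the ratio pinned down, the budget gives x* = M/(p_x + p_y·(y/x)) and y* = (y/x)·x*.
Numerically y/x = 1.03727, so x* = 65/(12.6 + 6·1.03727) = 3.4531 and y* = 1.03727·3.4531 = 3.5818.

y* = 3.5818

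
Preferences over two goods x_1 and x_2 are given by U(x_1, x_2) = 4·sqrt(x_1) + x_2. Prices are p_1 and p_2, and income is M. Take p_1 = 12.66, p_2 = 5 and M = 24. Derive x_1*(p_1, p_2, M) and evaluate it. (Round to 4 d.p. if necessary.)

MU_x_1 = 2/√x_1, MU_x_2 = 1. Tangency: 2/√x_1 = p_1/p_2.
Solve: √x_1 = 2·p_2/p_1, so x_1*(p_1,p_2) = (2·p_2/p_1)², and x_2* = (M − p_1·x_1*)/p_2.
Plugging in: x_1* = (2·5/12.66)² = 0.6239.

x_1* = 0.6239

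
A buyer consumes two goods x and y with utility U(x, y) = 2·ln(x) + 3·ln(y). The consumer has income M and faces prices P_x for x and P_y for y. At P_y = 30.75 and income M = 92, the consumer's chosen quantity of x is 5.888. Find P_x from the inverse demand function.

Tangency: MRS = (2/3)·y/x = P_x/P_y.
So 2·P_y·y = 3·P_x·x; combined with the budget, a share 0.4 of income goes to x.
Demand: x*(P_x,P_y,M) = 0.4·M/P_x and y* = 0.6·M/P_y.
Set x* = 5.888 in the demand function and solve for P_x: P_x = 6.25.

P_x = 6.25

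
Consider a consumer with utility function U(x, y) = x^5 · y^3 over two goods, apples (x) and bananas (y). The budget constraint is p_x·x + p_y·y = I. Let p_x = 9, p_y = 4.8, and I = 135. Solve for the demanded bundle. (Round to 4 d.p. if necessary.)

Demand: x*(p_x,p_y,I) = 0.625·I/p_x and y* = 0.375·I/p_y.
At p_x=9, p_y=4.8, I=135: x* = 0.625·135/9 = 9.375, y* = 10.5469.

x* = 9.375, y* = 10.5469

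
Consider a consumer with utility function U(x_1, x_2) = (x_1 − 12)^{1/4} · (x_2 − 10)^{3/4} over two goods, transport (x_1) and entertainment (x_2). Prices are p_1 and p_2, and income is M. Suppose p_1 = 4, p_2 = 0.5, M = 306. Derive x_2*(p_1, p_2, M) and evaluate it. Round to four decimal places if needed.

x_2* = 389.5

This is Cobb-Douglas in (x_1−12, x_2−10): tangency gives 0.25·p_2·(x_2−10) = 0.75·p_1·(x_1−12).
Substituting into the budget: x_1* = 12 + 0.25·(M − 12·p_1 − 10·p_2)/p_1, and x_2* = 10 + 0.75·(…)/p_2.
Discretionary income = 306 − 12·4 − 10·0.5 = 253; x_2* = 10 + 0.75·253/0.5 = 389.5.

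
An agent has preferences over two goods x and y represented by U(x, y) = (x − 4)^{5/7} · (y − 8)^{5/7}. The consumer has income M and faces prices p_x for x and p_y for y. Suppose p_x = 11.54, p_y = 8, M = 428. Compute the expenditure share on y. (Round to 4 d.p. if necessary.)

This is Cobb-Douglas in (x−4, y−8): tangency gives 5/7·p_y·(y−8) = 5/7·p_x·(x−4).
Substituting into the budget: x* = 4 + 0.5·(M − 4·p_x − 8·p_y)/p_x, and y* = 8 + 0.5·(…)/p_y.
Discretionary income = 428 − 4·11.54 − 8·8 = 317.84; x* = 4 + 0.5·317.84/11.54 = 17.7712; y* = 8 + 0.5·317.84/8 = 27.865.
Expenditure on y: 8·27.865 = 222.92; share = 0.5208.

share on y = 0.5208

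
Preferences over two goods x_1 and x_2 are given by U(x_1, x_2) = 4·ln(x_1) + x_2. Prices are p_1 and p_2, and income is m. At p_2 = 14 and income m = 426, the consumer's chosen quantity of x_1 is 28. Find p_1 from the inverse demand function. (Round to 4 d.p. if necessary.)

p_1 = 2

MU_x_1 = 4/x_1, MU_x_2 = 1. Tangency: 4/x_1 = p_1/p_2.
So x_1*(p_1,p_2) = 4·p_2/p_1, independent of income; and x_2* = (m − 4·p_2)/p_2.
Set x_1* = 28 in the demand function and solve for p_1: p_1 = 2.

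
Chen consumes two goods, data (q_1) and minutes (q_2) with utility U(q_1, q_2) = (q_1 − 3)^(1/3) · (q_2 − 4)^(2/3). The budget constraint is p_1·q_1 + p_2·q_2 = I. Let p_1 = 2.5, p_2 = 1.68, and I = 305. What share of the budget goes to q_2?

This is Cobb-Douglas in (q_1−3, q_2−4): tangency gives 1/3·p_2·(q_2−4) = 2/3·p_1·(q_1−3).
Substituting into the budget: q_1* = 3 + 1/3·(I − 3·p_1 − 4·p_2)/p_1, and q_2* = 4 + 2/3·(…)/p_2.
Discretionary income = 305 − 3·2.5 − 4·1.68 = 290.78; q_1* = 3 + 1/3·290.78/2.5 = 41.7707; q_2* = 4 + 2/3·290.78/1.68 = 119.3889.
Expenditure on q_2: 1.68·119.3889 = 200.5733; share = 0.6576.

share on q_2 = 0.6576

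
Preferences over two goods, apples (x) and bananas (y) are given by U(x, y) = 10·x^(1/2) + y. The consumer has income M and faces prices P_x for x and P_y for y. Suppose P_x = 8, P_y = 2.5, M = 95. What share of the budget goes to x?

share on x = 0.2056

MU_x = 5/√x, MU_y = 1. Tangency: 5/√x = P_x/P_y.
Solve: √x = 5·P_y/P_x, so x*(P_x,P_y) = (5·P_y/P_x)², and y* = (M − P_x·x*)/P_y.
Plugging in: x* = (5·2.5/8)² = 2.4414, y* = 30.1875.
Expenditure on x: 8·2.4414 = 19.5312; share = 0.2056.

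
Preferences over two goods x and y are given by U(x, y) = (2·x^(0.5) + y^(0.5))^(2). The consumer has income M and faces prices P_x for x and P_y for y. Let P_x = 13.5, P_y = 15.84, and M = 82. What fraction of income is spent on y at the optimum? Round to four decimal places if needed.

share on y = 0.1756

MU_x ∝ 2·x^(-0.5), MU_y ∝ y^(-0.5), so MRS = 2·(y/x)^(0.5) = P_x/P_y.
Hence y/x = ((1/2)·P_x/P_y)^(1/(0.5)), i.e. raised to the 2 power.
Substitute y = (y/x)·x into the budget: x* = M/(P_x + P_y·(y/x)).
Numerically y/x = 0.181592, so x* = 82/(13.5 + 15.84·0.181592) = 5.0072 and y* = 0.181592·5.0072 = 0.9093.
Expenditure on y: 15.84·0.9093 = 14.4028; share = 0.1756.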